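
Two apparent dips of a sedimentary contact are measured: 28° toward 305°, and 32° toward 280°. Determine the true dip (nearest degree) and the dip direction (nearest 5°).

true dip 32°, dip direction 275°

The two traces are lines in the plane: v₁ = (sin 305°·cos 28°, cos 305°·cos 28°, −sin 28°), v₂ = (sin 280°·cos 32°, cos 280°·cos 32°, −sin 32°).
n = v₁ × v₂ = (-0.199, 0.009, 0.316) (taken with n_z > 0).
True dip = arccos(n_z / |n|) = arccos(0.8460) = 32.2°.
Dip direction = azimuth of (n_x, n_y) = atan2(-0.199, 0.009) = 273°.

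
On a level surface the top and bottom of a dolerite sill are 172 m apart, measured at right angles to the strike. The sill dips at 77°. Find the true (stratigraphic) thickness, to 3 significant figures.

168 m

True thickness t = w · sin(dip) = 172 × sin 77°
t = 172 × 0.9744 = 167.592 m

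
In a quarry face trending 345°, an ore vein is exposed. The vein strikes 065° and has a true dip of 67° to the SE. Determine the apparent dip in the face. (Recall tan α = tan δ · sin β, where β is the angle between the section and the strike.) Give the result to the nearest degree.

67°

The section lies 80° from the strike.
tan(apparent dip) = tan 67° · sin 80° = 2.3201
apparent dip = arctan 2.3201 = 66.68°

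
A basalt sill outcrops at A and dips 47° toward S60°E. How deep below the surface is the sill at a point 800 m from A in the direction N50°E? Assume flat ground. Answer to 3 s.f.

293 m

The hole lies 70° from the dip direction, so the down-dip offset is 800 × cos 70° = 273.62 m.
Depth = down-dip offset × tan(dip) = 273.62 × tan 47° = 273.62 × 1.0724
Depth = 293.42 m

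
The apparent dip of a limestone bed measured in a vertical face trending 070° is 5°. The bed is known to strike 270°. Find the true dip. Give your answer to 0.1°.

The section is 20° from the strike.
tan(true dip) = tan 5° / sin 20° = 0.2558
true dip = arctan 0.2558 = 14.35°

14.3°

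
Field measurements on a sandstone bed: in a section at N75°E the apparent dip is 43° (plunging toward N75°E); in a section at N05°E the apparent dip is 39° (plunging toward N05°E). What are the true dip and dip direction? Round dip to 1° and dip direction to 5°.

true dip 47°, dip direction 045°

Represent each trace as a vector plunging at its apparent dip toward its trend (east-north-up frame): v₁ = (0.706, 0.189, -0.682), v₂ = (0.068, 0.774, -0.629).
The plane normal is n = v₁ × v₂ ∝ (0.409, 0.398, 0.534).
tan δ = √(n_x²+n_y²)/n_z = 0.571/0.534, so δ = 46.9°.
Dip direction = atan2(0.409, 0.398) = 46° (azimuth of n's horizontal projection).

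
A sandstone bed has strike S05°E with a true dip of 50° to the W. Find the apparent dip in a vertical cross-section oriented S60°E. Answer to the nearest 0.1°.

The section lies 55° from the strike.
tan(apparent dip) = tan 50° · sin 55° = 0.9762
apparent dip = arctan 0.9762 = 44.31°

44.3°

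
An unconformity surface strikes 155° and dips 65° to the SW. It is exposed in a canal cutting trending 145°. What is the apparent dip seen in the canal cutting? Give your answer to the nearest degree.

20°

Angle between strike (155°) and section (145°): β = 10°.
tan(apparent dip) = tan 65° · sin 10° = 0.3724
α = arctan(0.3724) = 20.42°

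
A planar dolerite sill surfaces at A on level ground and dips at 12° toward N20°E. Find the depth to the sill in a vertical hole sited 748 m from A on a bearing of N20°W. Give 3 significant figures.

122 m

The hole lies 40° from the dip direction, so the down-dip offset is 748 × cos 40° = 573.00 m.
Depth = down-dip offset × tan(dip) = 573.00 × tan 12° = 573.00 × 0.2126
Depth = 121.80 m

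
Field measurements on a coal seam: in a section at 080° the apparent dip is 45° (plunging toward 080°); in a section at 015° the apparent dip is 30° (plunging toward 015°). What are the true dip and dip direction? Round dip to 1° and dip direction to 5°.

true dip 45°, dip direction 070°

Each apparent-dip line lies in the plane. As unit vectors (x east, y north, z up), v₁ plunges 45°→080° and v₂ plunges 30°→015°.
The plane normal is n = v₁ × v₂ ∝ (0.530, 0.190, 0.555).
True dip = arccos(n_z / |n|) = arccos(0.7020) = 45.4°.
The horizontal component of n points toward azimuth atan2(n_x, n_y) = 70°, the dip direction.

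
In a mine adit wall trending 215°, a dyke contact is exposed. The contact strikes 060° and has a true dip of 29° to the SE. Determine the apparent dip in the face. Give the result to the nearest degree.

The strike is 060° and the section trends 215°; the acute angle between them is β = 25°.
tan(apparent dip) = tan 29° · sin 25° = 0.2343
α = arctan(0.2343) = 13.18°

13°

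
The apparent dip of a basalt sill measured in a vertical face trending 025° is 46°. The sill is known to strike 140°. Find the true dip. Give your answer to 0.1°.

48.8°

β = acute angle between strike 140° and section 025° = 65°.
tan(true dip) = tan 46° / sin 65° = 1.1426
δ = arctan(1.1426) = 48.81°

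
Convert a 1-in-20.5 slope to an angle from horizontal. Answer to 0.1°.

2.8°

tan θ = 1/20.5 = 0.0488
θ = arctan(0.0488) = 2.79°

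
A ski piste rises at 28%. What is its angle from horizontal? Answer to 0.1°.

15.6°

tan θ = 28/100 = 0.2800
θ = arctan(0.2800) = 15.64°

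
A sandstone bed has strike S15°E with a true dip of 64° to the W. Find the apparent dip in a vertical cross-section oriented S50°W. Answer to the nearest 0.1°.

The section lies 65° from the strike.
tan(apparent dip) = tan 64° · sin 65° = 1.8582
α = arctan(1.8582) = 61.71°

61.7°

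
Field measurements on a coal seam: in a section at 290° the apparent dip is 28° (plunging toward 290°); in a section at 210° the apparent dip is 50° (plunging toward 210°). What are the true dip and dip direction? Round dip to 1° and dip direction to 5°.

true dip 51°, dip direction 225°

Represent each trace as a vector plunging at its apparent dip toward its trend (east-north-up frame): v₁ = (-0.830, 0.302, -0.469), v₂ = (-0.321, -0.557, -0.766).
Cross product v₁ × v₂ gives the pole to the plane: n ∝ (-0.493, -0.485, 0.559).
tan δ = √(n_x²+n_y²)/n_z = 0.691/0.559, so δ = 51.0°.
Dip direction = atan2(-0.493, -0.485) = 225° (azimuth of n's horizontal projection).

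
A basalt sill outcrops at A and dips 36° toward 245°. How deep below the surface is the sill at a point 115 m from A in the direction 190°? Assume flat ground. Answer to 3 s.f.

47.9 m

The hole lies 55° from the dip direction, so the down-dip offset is 115 × cos 55° = 65.96 m.
Depth = down-dip offset × tan(dip) = 65.96 × tan 36° = 65.96 × 0.7265
Depth = 47.92 m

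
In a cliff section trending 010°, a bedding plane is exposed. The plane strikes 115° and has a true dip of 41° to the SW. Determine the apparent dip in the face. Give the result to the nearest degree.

40°

The strike is 115° and the section trends 010°; the acute angle between them is β = 75°.
tan(apparent dip) = tan 41° · sin 75° = 0.8397
α = arctan(0.8397) = 40.02°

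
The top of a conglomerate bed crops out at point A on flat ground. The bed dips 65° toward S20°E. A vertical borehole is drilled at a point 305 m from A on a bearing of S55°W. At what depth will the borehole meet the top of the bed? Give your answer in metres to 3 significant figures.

The hole lies 75° from the dip direction, so the down-dip offset is 305 × cos 75° = 78.94 m.
Depth = down-dip offset × tan(dip) = 78.94 × tan 65° = 78.94 × 2.1445
Depth = 169.29 m

169 m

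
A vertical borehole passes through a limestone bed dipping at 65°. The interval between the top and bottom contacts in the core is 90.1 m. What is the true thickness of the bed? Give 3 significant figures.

38.1 m

True thickness t = h · cos(dip) = 90.1 × cos 65°
t = 90.1 × 0.4226 = 38.078 m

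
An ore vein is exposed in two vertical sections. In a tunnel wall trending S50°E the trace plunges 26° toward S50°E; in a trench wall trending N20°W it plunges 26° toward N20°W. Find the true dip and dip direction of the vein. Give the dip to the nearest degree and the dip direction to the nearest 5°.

true dip 62°, dip direction 055°

Represent each trace as a vector plunging at its apparent dip toward its trend (east-north-up frame): v₁ = (0.689, -0.578, -0.438), v₂ = (-0.307, 0.845, -0.438).
Cross product v₁ × v₂ gives the pole to the plane: n ∝ (0.624, 0.437, 0.404).
Dip δ = arctan(|n_h|/n_z) = arctan(0.761/0.404) = 62.0°.
Dip direction = azimuth of (n_x, n_y) = atan2(0.624, 0.437) = 55°.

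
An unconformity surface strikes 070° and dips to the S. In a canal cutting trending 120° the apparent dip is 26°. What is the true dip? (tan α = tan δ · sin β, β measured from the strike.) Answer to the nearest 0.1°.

The section is 50° from the strike.
tan δ = tan α / sin β = tan 26° / sin 50° = 0.4877 / 0.7660 = 0.6367
true dip = arctan 0.6367 = 32.48°

32.5°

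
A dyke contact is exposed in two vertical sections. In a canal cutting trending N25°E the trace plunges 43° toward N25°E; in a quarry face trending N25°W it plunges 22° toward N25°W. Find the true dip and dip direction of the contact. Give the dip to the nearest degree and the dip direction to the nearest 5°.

The two traces are lines in the plane: v₁ = (sin 25°·cos 43°, cos 25°·cos 43°, −sin 43°), v₂ = (sin 335°·cos 22°, cos 335°·cos 22°, −sin 22°).
Cross product v₁ × v₂ gives the pole to the plane: n ∝ (0.325, 0.383, 0.519).
tan δ = √(n_x²+n_y²)/n_z = 0.502/0.519, so δ = 44.0°.
Dip direction = atan2(0.325, 0.383) = 40° (azimuth of n's horizontal projection).

true dip 44°, dip direction 040°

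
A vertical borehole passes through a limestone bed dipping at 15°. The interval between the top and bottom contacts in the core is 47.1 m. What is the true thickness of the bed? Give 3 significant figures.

45.5 m

True thickness t = h · cos(dip) = 47.1 × cos 15°
t = 47.1 × 0.9659 = 45.495 m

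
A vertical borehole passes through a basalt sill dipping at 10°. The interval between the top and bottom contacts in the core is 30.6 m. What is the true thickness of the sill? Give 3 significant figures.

30.1 m

True thickness t = h · cos(dip) = 30.6 × cos 10°
t = 30.6 × 0.9848 = 30.135 m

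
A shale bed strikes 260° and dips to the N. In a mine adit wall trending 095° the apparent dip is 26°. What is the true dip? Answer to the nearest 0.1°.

62.0°

β = acute angle between strike 260° and section 095° = 15°.
tan δ = tan α / sin β = tan 26° / sin 15° = 0.4877 / 0.2588 = 1.8845
true dip = arctan 1.8845 = 62.05°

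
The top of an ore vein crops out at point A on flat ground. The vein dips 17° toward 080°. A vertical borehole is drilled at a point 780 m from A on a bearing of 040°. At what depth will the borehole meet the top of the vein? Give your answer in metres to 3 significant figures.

183 m

The hole lies 40° from the dip direction, so the down-dip offset is 780 × cos 40° = 597.51 m.
Depth = down-dip offset × tan(dip) = 597.51 × tan 17° = 597.51 × 0.3057
Depth = 182.68 m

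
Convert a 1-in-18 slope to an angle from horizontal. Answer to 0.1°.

3.2°

tan θ = 1/18 = 0.0556
θ = arctan(0.0556) = 3.18°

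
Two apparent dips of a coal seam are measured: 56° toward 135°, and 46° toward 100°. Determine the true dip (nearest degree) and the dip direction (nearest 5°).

Represent each trace as a vector plunging at its apparent dip toward its trend (east-north-up frame): v₁ = (0.395, -0.395, -0.829), v₂ = (0.684, -0.121, -0.719).
n = v₁ × v₂ = (0.184, -0.283, 0.223) (taken with n_z > 0).
True dip = arccos(n_z / |n|) = arccos(0.5509) = 56.6°.
Dip direction = azimuth of (n_x, n_y) = atan2(0.184, -0.283) = 147°.

true dip 57°, dip direction 145°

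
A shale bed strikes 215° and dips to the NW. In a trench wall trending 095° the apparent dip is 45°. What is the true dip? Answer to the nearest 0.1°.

β = acute angle between strike 215° and section 095° = 60°.
tan δ = tan α / sin β = tan 45° / sin 60° = 1.0000 / 0.8660 = 1.1547
true dip = arctan 1.1547 = 49.11°

49.1°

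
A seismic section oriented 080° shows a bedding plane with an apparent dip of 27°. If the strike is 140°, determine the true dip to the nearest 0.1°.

30.5°

The section is 60° from the strike.
tan δ = tan α / sin β = tan 27° / sin 60° = 0.5095 / 0.8660 = 0.5883
δ = arctan(0.5883) = 30.47°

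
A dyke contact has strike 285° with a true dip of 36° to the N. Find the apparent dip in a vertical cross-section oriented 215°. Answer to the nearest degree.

The section lies 70° from the strike.
tan(apparent dip) = tan 36° · sin 70° = 0.6827
apparent dip = arctan 0.6827 = 34.32°

34°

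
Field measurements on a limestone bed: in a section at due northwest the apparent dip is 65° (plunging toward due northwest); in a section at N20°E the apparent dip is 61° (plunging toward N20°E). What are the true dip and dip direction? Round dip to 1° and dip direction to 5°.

true dip 67°, dip direction 340°

The two traces are lines in the plane: v₁ = (sin 315°·cos 65°, cos 315°·cos 65°, −sin 65°), v₂ = (sin 20°·cos 61°, cos 20°·cos 61°, −sin 61°).
Cross product v₁ × v₂ gives the pole to the plane: n ∝ (-0.152, 0.412, 0.186).
tan δ = √(n_x²+n_y²)/n_z = 0.439/0.186, so δ = 67.1°.
The horizontal component of n points toward azimuth atan2(n_x, n_y) = 340°, the dip direction.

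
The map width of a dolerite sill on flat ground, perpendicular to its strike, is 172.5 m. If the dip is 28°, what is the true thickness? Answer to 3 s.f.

True thickness t = w · sin(dip) = 172.5 × sin 28°
t = 172.5 × 0.4695 = 80.984 m

81.0 m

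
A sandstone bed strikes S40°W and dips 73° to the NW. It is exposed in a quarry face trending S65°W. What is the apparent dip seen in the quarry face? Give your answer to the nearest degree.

The section lies 25° from the strike.
tan(apparent dip) = tan 73° · sin 25° = 1.3823
α = arctan(1.3823) = 54.12°

54°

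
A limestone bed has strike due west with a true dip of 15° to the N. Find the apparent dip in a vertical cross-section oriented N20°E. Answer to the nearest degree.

14°

Angle between strike (due west) and section (N20°E): β = 70°.
tan(apparent dip) = tan 15° · sin 70° = 0.2518
apparent dip = arctan 0.2518 = 14.13°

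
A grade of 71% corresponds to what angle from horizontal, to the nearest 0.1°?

35.4°

tan θ = 71/100 = 0.7100
θ = arctan(0.7100) = 35.37°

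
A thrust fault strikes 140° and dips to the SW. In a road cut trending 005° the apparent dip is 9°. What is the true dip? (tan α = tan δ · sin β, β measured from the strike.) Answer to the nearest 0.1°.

12.6°

The section is 45° from the strike.
tan(true dip) = tan 9° / sin 45° = 0.2240
true dip = arctan 0.2240 = 12.63°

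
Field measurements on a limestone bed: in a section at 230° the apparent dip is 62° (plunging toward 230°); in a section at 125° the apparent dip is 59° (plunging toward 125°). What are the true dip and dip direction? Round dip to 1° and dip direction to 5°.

Represent each trace as a vector plunging at its apparent dip toward its trend (east-north-up frame): v₁ = (-0.360, -0.302, -0.883), v₂ = (0.422, -0.295, -0.857).
n = v₁ × v₂ = (-0.002, -0.681, 0.234) (taken with n_z > 0).
True dip = arccos(n_z / |n|) = arccos(0.3245) = 71.1°.
Dip direction = atan2(-0.002, -0.681) = 180° (azimuth of n's horizontal projection).

true dip 71°, dip direction 180°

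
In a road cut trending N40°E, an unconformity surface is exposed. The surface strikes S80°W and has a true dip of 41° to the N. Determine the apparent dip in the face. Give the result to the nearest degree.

Angle between strike (S80°W) and section (N40°E): β = 40°.
tan(apparent dip) = tan 41° · sin 40° = 0.5588
apparent dip = arctan 0.5588 = 29.20°

29°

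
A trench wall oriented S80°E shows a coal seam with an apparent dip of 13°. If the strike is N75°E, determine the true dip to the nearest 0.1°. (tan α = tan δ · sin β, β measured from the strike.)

28.6°

β = acute angle between strike N75°E and section S80°E = 25°.
tan δ = tan α / sin β = tan 13° / sin 25° = 0.2309 / 0.4226 = 0.5463
δ = arctan(0.5463) = 28.65°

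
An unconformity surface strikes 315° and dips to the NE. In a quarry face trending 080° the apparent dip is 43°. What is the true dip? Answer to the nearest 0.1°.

β = acute angle between strike 315° and section 080° = 55°.
tan(true dip) = tan 43° / sin 55° = 1.1384
true dip = arctan 1.1384 = 48.70°

48.7°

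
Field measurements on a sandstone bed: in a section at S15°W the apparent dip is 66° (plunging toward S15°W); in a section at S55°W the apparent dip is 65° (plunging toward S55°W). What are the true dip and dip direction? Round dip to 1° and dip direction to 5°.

true dip 67°, dip direction 210°

Each apparent-dip line lies in the plane. As unit vectors (x east, y north, z up), v₁ plunges 66°→S15°W and v₂ plunges 65°→S55°W.
n = v₁ × v₂ = (-0.135, -0.221, 0.110) (taken with n_z > 0).
True dip = arccos(n_z / |n|) = arccos(0.3928) = 66.9°.
The horizontal component of n points toward azimuth atan2(n_x, n_y) = 211°, the dip direction.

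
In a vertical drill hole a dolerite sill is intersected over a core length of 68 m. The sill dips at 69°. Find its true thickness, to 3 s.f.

24.4 m

True thickness t = h · cos(dip) = 68 × cos 69°
t = 68 × 0.3584 = 24.369 m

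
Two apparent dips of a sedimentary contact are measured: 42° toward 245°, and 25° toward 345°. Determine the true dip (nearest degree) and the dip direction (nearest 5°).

true dip 48°, dip direction 280°

Represent each trace as a vector plunging at its apparent dip toward its trend (east-north-up frame): v₁ = (-0.674, -0.314, -0.669), v₂ = (-0.235, 0.875, -0.423).
Cross product v₁ × v₂ gives the pole to the plane: n ∝ (-0.719, 0.128, 0.663).
True dip = arccos(n_z / |n|) = arccos(0.6726) = 47.7°.
Dip direction = azimuth of (n_x, n_y) = atan2(-0.719, 0.128) = 280°.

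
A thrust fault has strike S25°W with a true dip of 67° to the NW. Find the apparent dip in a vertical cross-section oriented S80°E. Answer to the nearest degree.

The strike is S25°W and the section trends S80°E; the acute angle between them is β = 75°.
tan(apparent dip) = tan 67° · sin 75° = 2.2756
apparent dip = arctan 2.2756 = 66.28°

66°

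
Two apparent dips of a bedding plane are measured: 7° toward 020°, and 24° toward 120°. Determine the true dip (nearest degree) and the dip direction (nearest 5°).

The two traces are lines in the plane: v₁ = (sin 20°·cos 7°, cos 20°·cos 7°, −sin 7°), v₂ = (sin 120°·cos 24°, cos 120°·cos 24°, −sin 24°).
Cross product v₁ × v₂ gives the pole to the plane: n ∝ (0.435, -0.042, 0.893).
Dip δ = arctan(|n_h|/n_z) = arctan(0.437/0.893) = 26.1°.
The horizontal component of n points toward azimuth atan2(n_x, n_y) = 95°, the dip direction.

true dip 26°, dip direction 095°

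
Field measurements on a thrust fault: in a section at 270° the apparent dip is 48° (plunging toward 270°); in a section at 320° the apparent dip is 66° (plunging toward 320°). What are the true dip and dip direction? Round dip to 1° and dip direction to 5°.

Each apparent-dip line lies in the plane. As unit vectors (x east, y north, z up), v₁ plunges 48°→270° and v₂ plunges 66°→320°.
Cross product v₁ × v₂ gives the pole to the plane: n ∝ (-0.232, 0.417, 0.208).
Dip δ = arctan(|n_h|/n_z) = arctan(0.477/0.208) = 66.4°.
Dip direction = atan2(-0.232, 0.417) = 331° (azimuth of n's horizontal projection).

true dip 66°, dip direction 330°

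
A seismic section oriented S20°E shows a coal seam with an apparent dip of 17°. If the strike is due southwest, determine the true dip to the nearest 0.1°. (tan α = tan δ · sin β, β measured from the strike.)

β = acute angle between strike due southwest and section S20°E = 65°.
tan(true dip) = tan 17° / sin 65° = 0.3373
δ = arctan(0.3373) = 18.64°

18.6°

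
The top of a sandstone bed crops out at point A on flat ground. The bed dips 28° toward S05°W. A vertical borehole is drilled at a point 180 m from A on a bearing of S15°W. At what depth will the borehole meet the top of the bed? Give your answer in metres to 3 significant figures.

The hole lies 10° from the dip direction, so the down-dip offset is 180 × cos 10° = 177.27 m.
Depth = down-dip offset × tan(dip) = 177.27 × tan 28° = 177.27 × 0.5317
Depth = 94.25 m

94.3 m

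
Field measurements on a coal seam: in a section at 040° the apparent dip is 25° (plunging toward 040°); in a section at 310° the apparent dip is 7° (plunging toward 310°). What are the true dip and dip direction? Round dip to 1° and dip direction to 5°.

true dip 26°, dip direction 025°

Each apparent-dip line lies in the plane. As unit vectors (x east, y north, z up), v₁ plunges 25°→040° and v₂ plunges 7°→310°.
n = v₁ × v₂ = (0.185, 0.392, 0.900) (taken with n_z > 0).
tan δ = √(n_x²+n_y²)/n_z = 0.434/0.900, so δ = 25.7°.
Dip direction = atan2(0.185, 0.392) = 25° (azimuth of n's horizontal projection).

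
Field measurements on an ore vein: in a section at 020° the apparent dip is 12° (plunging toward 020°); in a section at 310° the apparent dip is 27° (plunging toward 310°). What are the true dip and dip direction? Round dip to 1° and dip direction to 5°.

Each apparent-dip line lies in the plane. As unit vectors (x east, y north, z up), v₁ plunges 12°→020° and v₂ plunges 27°→310°.
n = v₁ × v₂ = (-0.298, 0.294, 0.819) (taken with n_z > 0).
tan δ = √(n_x²+n_y²)/n_z = 0.419/0.819, so δ = 27.1°.
Dip direction = azimuth of (n_x, n_y) = atan2(-0.298, 0.294) = 315°.

true dip 27°, dip direction 315°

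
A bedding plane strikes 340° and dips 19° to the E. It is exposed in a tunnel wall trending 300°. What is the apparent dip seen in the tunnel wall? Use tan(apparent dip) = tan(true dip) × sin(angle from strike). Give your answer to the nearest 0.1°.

12.5°

The section lies 40° from the strike.
tan α = tan 19° × sin 40° = 0.3443 × 0.6428 = 0.2213
α = arctan(0.2213) = 12.48°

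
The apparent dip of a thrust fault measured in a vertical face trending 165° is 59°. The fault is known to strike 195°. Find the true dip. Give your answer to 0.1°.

The section is 30° from the strike.
tan(true dip) = tan 59° / sin 30° = 3.3286
true dip = arctan 3.3286 = 73.28°

73.3°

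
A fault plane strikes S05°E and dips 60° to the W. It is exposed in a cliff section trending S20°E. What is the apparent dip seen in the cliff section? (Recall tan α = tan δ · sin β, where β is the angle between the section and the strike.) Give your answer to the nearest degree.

24°

The strike is S05°E and the section trends S20°E; the acute angle between them is β = 15°.
tan(apparent dip) = tan 60° · sin 15° = 0.4483
α = arctan(0.4483) = 24.15°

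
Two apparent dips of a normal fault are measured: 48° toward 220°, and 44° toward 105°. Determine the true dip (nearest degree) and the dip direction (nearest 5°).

Each apparent-dip line lies in the plane. As unit vectors (x east, y north, z up), v₁ plunges 48°→220° and v₂ plunges 44°→105°.
n = v₁ × v₂ = (0.218, -0.815, 0.436) (taken with n_z > 0).
tan δ = √(n_x²+n_y²)/n_z = 0.844/0.436, so δ = 62.7°.
Dip direction = atan2(0.218, -0.815) = 165° (azimuth of n's horizontal projection).

true dip 63°, dip direction 165°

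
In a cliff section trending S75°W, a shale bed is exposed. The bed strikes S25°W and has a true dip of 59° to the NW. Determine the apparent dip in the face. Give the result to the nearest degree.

52°

The section lies 50° from the strike.
tan(apparent dip) = tan 59° · sin 50° = 1.2749
apparent dip = arctan 1.2749 = 51.89°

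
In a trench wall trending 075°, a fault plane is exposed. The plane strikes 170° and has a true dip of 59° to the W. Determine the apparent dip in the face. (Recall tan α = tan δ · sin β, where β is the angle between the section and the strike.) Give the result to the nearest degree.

The strike is 170° and the section trends 075°; the acute angle between them is β = 85°.
tan(apparent dip) = tan 59° · sin 85° = 1.6579
apparent dip = arctan 1.6579 = 58.90°

59°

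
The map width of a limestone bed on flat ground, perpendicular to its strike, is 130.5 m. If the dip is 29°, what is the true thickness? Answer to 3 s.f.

63.3 m

True thickness t = w · sin(dip) = 130.5 × sin 29°
t = 130.5 × 0.4848 = 63.268 m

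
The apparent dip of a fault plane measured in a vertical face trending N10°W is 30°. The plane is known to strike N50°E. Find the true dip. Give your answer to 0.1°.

33.7°

The section is 60° from the strike.
tan δ = tan α / sin β = tan 30° / sin 60° = 0.5774 / 0.8660 = 0.6667
δ = arctan(0.6667) = 33.69°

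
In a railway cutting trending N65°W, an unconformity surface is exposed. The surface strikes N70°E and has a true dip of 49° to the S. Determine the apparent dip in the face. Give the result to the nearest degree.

The section lies 45° from the strike.
tan α = tan 49° × sin 45° = 1.1504 × 0.7071 = 0.8134
α = arctan(0.8134) = 39.13°

39°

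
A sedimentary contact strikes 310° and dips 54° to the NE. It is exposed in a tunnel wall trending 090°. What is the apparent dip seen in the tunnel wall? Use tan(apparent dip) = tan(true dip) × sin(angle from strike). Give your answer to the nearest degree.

The section lies 40° from the strike.
tan(apparent dip) = tan 54° · sin 40° = 0.8847
α = arctan(0.8847) = 41.50°

41°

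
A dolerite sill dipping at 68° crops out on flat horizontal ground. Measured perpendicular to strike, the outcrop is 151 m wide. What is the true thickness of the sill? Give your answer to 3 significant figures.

True thickness t = w · sin(dip) = 151 × sin 68°
t = 151 × 0.9272 = 140.005 m

140 m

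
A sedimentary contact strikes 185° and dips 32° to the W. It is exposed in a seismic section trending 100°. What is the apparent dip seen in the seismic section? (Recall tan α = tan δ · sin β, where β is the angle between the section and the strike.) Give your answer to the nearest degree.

Angle between strike (185°) and section (100°): β = 85°.
tan α = tan 32° × sin 85° = 0.6249 × 0.9962 = 0.6225
apparent dip = arctan 0.6225 = 31.90°

32°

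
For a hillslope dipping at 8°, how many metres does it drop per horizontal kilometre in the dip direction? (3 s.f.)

141 m

drop per km = 1000 × tan 8° = 1000 × 0.1405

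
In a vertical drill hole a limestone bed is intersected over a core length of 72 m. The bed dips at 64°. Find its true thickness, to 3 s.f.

True thickness t = h · cos(dip) = 72 × cos 64°
t = 72 × 0.4384 = 31.563 m

31.6 m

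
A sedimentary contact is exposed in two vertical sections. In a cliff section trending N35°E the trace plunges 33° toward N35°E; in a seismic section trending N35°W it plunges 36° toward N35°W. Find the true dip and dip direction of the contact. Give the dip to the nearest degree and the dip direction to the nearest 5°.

The two traces are lines in the plane: v₁ = (sin 35°·cos 33°, cos 35°·cos 33°, −sin 33°), v₂ = (sin 325°·cos 36°, cos 325°·cos 36°, −sin 36°).
The plane normal is n = v₁ × v₂ ∝ (-0.043, 0.535, 0.638).
Dip δ = arctan(|n_h|/n_z) = arctan(0.537/0.638) = 40.1°.
Dip direction = atan2(-0.043, 0.535) = 355° (azimuth of n's horizontal projection).

true dip 40°, dip direction 355°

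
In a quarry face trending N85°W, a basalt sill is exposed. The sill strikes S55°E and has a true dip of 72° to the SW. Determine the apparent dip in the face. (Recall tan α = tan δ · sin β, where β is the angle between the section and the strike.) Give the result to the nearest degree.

57°

Angle between strike (S55°E) and section (N85°W): β = 30°.
tan(apparent dip) = tan 72° · sin 30° = 1.5388
apparent dip = arctan 1.5388 = 56.98°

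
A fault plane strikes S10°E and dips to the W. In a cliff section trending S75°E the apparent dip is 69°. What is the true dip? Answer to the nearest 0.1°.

70.8°

β = acute angle between strike S10°E and section S75°E = 65°.
tan δ = tan α / sin β = tan 69° / sin 65° = 2.6051 / 0.9063 = 2.8744
δ = arctan(2.8744) = 70.82°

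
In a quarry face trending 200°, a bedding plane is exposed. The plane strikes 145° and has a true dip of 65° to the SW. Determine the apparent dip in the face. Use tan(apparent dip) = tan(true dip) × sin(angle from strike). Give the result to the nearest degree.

60°

The section lies 55° from the strike.
tan(apparent dip) = tan 65° · sin 55° = 1.7567
apparent dip = arctan 1.7567 = 60.35°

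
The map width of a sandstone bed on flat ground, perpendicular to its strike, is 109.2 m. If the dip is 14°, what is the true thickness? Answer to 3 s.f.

True thickness t = w · sin(dip) = 109.2 × sin 14°
t = 109.2 × 0.2419 = 26.418 m

26.4 m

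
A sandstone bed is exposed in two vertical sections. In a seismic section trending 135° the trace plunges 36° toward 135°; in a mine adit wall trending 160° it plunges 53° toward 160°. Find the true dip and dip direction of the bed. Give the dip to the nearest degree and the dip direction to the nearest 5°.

Each apparent-dip line lies in the plane. As unit vectors (x east, y north, z up), v₁ plunges 36°→135° and v₂ plunges 53°→160°.
n = v₁ × v₂ = (-0.124, -0.336, 0.206) (taken with n_z > 0).
True dip = arccos(n_z / |n|) = arccos(0.4981) = 60.1°.
Dip direction = atan2(-0.124, -0.336) = 200° (azimuth of n's horizontal projection).

true dip 60°, dip direction 200°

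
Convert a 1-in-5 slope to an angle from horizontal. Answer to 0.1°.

11.3°

tan θ = 1/5 = 0.2000
θ = arctan(0.2000) = 11.31°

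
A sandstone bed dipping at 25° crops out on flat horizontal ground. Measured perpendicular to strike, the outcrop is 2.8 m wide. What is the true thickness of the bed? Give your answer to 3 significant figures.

1.18 m

True thickness t = w · sin(dip) = 2.8 × sin 25°
t = 2.8 × 0.4226 = 1.183 m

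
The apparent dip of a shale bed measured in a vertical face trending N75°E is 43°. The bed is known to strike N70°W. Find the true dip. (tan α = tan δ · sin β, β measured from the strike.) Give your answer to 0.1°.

58.4°

The section is 35° from the strike.
tan(true dip) = tan 43° / sin 35° = 1.6258
δ = arctan(1.6258) = 58.40°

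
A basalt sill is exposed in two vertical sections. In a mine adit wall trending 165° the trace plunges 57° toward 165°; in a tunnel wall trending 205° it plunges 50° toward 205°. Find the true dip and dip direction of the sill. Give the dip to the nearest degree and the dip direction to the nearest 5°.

true dip 57°, dip direction 165°

Each apparent-dip line lies in the plane. As unit vectors (x east, y north, z up), v₁ plunges 57°→165° and v₂ plunges 50°→205°.
Cross product v₁ × v₂ gives the pole to the plane: n ∝ (0.086, -0.336, 0.225).
True dip = arccos(n_z / |n|) = arccos(0.5446) = 57.0°.
Dip direction = azimuth of (n_x, n_y) = atan2(0.086, -0.336) = 166°.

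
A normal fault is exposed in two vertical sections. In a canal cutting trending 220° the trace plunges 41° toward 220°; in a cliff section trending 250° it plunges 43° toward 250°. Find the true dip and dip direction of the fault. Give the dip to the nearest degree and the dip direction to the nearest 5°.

true dip 43°, dip direction 240°

Each apparent-dip line lies in the plane. As unit vectors (x east, y north, z up), v₁ plunges 41°→220° and v₂ plunges 43°→250°.
Cross product v₁ × v₂ gives the pole to the plane: n ∝ (-0.230, -0.120, 0.276).
Dip δ = arctan(|n_h|/n_z) = arctan(0.260/0.276) = 43.2°.
The horizontal component of n points toward azimuth atan2(n_x, n_y) = 242°, the dip direction.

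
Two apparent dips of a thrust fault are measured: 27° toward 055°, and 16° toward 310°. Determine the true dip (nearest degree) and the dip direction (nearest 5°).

Each apparent-dip line lies in the plane. As unit vectors (x east, y north, z up), v₁ plunges 27°→055° and v₂ plunges 16°→310°.
The plane normal is n = v₁ × v₂ ∝ (0.140, 0.535, 0.827).
tan δ = √(n_x²+n_y²)/n_z = 0.553/0.827, so δ = 33.8°.
The horizontal component of n points toward azimuth atan2(n_x, n_y) = 15°, the dip direction.

true dip 34°, dip direction 015°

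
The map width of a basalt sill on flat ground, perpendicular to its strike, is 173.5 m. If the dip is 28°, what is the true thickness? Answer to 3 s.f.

81.5 m

True thickness t = w · sin(dip) = 173.5 × sin 28°
t = 173.5 × 0.4695 = 81.453 m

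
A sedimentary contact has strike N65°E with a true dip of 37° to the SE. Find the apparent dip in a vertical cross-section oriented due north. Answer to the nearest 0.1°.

34.3°

Angle between strike (N65°E) and section (due north): β = 65°.
tan α = tan 37° × sin 65° = 0.7536 × 0.9063 = 0.6830
α = arctan(0.6830) = 34.33°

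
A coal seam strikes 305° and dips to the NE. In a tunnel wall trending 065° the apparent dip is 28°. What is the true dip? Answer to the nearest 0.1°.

β = acute angle between strike 305° and section 065° = 60°.
tan(true dip) = tan 28° / sin 60° = 0.6140
δ = arctan(0.6140) = 31.55°

31.5°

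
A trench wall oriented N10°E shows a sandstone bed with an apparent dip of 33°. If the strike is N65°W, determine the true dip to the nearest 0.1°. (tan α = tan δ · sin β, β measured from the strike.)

33.9°

β = acute angle between strike N65°W and section N10°E = 75°.
tan(true dip) = tan 33° / sin 75° = 0.6723
δ = arctan(0.6723) = 33.91°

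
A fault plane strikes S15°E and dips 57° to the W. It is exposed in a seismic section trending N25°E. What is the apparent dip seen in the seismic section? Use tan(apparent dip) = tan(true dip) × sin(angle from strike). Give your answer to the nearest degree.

45°

The section lies 40° from the strike.
tan(apparent dip) = tan 57° · sin 40° = 0.9898
α = arctan(0.9898) = 44.71°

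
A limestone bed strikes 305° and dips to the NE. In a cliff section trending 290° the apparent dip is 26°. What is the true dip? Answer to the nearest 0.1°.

62.0°

β = acute angle between strike 305° and section 290° = 15°.
tan δ = tan α / sin β = tan 26° / sin 15° = 0.4877 / 0.2588 = 1.8845
true dip = arctan 1.8845 = 62.05°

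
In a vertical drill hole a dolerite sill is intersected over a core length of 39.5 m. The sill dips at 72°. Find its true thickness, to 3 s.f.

True thickness t = h · cos(dip) = 39.5 × cos 72°
t = 39.5 × 0.3090 = 12.206 m

12.2 m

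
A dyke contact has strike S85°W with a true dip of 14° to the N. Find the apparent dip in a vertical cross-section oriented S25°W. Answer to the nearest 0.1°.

12.2°

The section lies 60° from the strike.
tan α = tan 14° × sin 60° = 0.2493 × 0.8660 = 0.2159
apparent dip = arctan 0.2159 = 12.18°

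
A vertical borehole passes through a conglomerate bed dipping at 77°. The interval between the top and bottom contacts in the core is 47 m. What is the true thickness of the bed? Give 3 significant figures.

10.6 m

True thickness t = h · cos(dip) = 47 × cos 77°
t = 47 × 0.2250 = 10.573 m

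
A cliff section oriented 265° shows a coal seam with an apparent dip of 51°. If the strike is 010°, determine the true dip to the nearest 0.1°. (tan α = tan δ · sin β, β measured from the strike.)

The section is 75° from the strike.
tan(true dip) = tan 51° / sin 75° = 1.2785
true dip = arctan 1.2785 = 51.97°

52.0°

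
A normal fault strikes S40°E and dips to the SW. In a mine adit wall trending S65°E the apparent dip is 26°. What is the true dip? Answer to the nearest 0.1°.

49.1°

β = acute angle between strike S40°E and section S65°E = 25°.
tan(true dip) = tan 26° / sin 25° = 1.1541
true dip = arctan 1.1541 = 49.09°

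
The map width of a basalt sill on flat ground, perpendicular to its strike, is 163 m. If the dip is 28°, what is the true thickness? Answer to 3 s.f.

76.5 m

True thickness t = w · sin(dip) = 163 × sin 28°
t = 163 × 0.4695 = 76.524 m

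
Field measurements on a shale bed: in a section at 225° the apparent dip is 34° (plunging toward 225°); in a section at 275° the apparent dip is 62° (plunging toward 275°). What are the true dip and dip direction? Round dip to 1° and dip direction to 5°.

true dip 64°, dip direction 295°

The two traces are lines in the plane: v₁ = (sin 225°·cos 34°, cos 225°·cos 34°, −sin 34°), v₂ = (sin 275°·cos 62°, cos 275°·cos 62°, −sin 62°).
Cross product v₁ × v₂ gives the pole to the plane: n ∝ (-0.540, 0.256, 0.298).
Dip δ = arctan(|n_h|/n_z) = arctan(0.598/0.298) = 63.5°.
The horizontal component of n points toward azimuth atan2(n_x, n_y) = 295°, the dip direction.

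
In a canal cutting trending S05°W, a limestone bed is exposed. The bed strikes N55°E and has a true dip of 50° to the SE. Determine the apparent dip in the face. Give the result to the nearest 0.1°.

42.4°

The strike is N55°E and the section trends S05°W; the acute angle between them is β = 50°.
tan α = tan 50° × sin 50° = 1.1918 × 0.7660 = 0.9129
α = arctan(0.9129) = 42.39°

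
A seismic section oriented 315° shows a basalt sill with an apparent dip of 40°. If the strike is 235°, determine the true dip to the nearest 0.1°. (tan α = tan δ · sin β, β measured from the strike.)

β = acute angle between strike 235° and section 315° = 80°.
tan δ = tan α / sin β = tan 40° / sin 80° = 0.8391 / 0.9848 = 0.8520
true dip = arctan 0.8520 = 40.43°

40.4°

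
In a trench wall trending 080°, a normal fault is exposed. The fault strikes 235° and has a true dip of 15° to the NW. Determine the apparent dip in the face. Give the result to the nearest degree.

6°

The section lies 25° from the strike.
tan α = tan 15° × sin 25° = 0.2679 × 0.4226 = 0.1132
α = arctan(0.1132) = 6.46°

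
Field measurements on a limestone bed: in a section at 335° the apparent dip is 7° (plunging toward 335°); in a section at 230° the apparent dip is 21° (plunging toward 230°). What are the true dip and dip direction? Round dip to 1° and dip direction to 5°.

The two traces are lines in the plane: v₁ = (sin 335°·cos 7°, cos 335°·cos 7°, −sin 7°), v₂ = (sin 230°·cos 21°, cos 230°·cos 21°, −sin 21°).
n = v₁ × v₂ = (-0.396, -0.063, 0.895) (taken with n_z > 0).
tan δ = √(n_x²+n_y²)/n_z = 0.401/0.895, so δ = 24.1°.
Dip direction = azimuth of (n_x, n_y) = atan2(-0.396, -0.063) = 261°.

true dip 24°, dip direction 260°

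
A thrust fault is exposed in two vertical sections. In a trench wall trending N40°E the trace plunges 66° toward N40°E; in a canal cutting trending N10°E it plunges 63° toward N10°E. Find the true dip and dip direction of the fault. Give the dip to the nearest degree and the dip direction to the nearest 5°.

Represent each trace as a vector plunging at its apparent dip toward its trend (east-north-up frame): v₁ = (0.261, 0.312, -0.914), v₂ = (0.079, 0.447, -0.891).
n = v₁ × v₂ = (0.131, 0.161, 0.092) (taken with n_z > 0).
tan δ = √(n_x²+n_y²)/n_z = 0.207/0.092, so δ = 66.0°.
The horizontal component of n points toward azimuth atan2(n_x, n_y) = 39°, the dip direction.

true dip 66°, dip direction 040°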